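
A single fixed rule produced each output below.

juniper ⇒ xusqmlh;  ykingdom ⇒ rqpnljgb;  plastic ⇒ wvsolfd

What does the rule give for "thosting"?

wwvrqlkj

The transformation: shift every letter 3 places forward in the alphabet (wrapping around), then sort the characters into reverse alphabetical order.
For "thosting" the result is "wwvrqlkj".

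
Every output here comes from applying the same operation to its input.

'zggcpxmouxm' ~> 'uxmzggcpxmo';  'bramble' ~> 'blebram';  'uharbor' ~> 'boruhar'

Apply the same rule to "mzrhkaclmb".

lmbmzrhkac

Each output is the input with this applied: move the last 3 characters to the front (rotate right by 3).
"mzrhkaclmb" → "lmbmzrhkac".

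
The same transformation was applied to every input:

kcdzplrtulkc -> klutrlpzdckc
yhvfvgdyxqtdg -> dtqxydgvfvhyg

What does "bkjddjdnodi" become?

dondjddjkbi

What's happening: reverse the string, then move the first character to the end.
Working it through for "bkjddjdnodi": intermediate "idondjddjkb", final "dondjddjkbi".
(Check on "yhvfvgdyxqtdg": → "gdtqxydgvfvhy" → "dtqxydgvfvhyg" ✓)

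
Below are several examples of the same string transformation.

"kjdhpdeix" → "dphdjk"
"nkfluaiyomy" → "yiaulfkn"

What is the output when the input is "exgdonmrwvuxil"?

uvwrmnodgxe

The rule is to reverse the string, then delete the first 3 characters.
"exgdonmrwvuxil" → "lixuvwrmnodgxe" → "uvwrmnodgxe".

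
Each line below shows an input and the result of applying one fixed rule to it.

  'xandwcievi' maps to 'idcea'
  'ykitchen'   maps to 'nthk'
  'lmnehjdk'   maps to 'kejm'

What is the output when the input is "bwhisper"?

ripw

The rule is to keep every other character starting from the second (positions 2nd, 4th, 6th, ...), then swap the first and last characters.
On "bwhisper": the first step gives "wipr", and the second then gives "ripw".
(Check on "xandwcievi": → "adcei" → "idcea" ✓)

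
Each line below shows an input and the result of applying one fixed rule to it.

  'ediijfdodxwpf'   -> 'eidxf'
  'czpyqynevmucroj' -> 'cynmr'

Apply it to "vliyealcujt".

The pattern: keep one character in every 3, starting at position 1 (positions 1st, 4th, 7th, ...).
For "vliyealcujt" the result is "vylj".

vylj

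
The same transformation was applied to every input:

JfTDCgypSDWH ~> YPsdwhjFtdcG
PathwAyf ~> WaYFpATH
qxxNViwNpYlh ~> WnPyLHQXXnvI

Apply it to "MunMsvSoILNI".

sOilnimUNmSV

The transformation: swap the front and back halves of the string, then flip the case of every letter.
Applying both steps to "MunMsvSoILNI": "SoILNIMunMsv", then "sOilnimUNmSV".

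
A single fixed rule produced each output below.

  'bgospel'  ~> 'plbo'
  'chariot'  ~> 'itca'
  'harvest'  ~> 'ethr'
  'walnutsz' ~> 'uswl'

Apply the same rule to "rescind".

Looking at the pairs, the operation is to keep every other character starting from the first (positions 1st, 3rd, 5th, ...), then swap the front and back halves of the string.
On "rescind": the first step gives "rsid", and the second then gives "idrs".

idrs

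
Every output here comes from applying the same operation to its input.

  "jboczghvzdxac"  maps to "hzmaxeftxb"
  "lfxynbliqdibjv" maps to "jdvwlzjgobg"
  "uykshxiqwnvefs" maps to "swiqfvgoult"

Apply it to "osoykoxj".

mqmwi

What's happening: shift every letter 2 places backward in the alphabet (wrapping around), then delete the last 3 characters.
For "osoykoxj", step one produces "mqmwimvh"; step two turns that into "mqmwi".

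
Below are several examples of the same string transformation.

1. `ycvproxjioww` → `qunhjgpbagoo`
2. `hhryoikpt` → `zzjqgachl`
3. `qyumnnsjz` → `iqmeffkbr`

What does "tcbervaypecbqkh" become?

lutwjnsqhwuticz

What's happening: shift every letter 8 places backward in the alphabet (wrapping around).
Applying that to "tcbervaypecbqkh" gives "lutwjnsqhwuticz".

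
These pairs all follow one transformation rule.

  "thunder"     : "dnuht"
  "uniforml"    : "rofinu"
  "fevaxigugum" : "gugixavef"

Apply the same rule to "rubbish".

What's happening: reverse the string, then delete the first 2 characters.
Working it through for "rubbish": intermediate "hsibbur", final "ibbur".

ibbur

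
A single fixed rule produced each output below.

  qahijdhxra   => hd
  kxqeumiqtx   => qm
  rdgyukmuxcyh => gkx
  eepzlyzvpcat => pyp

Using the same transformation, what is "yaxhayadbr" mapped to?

xy

The transformation: delete the last 3 characters, then keep one character in every 3, starting at position 3 (positions 3rd, 6th, 9th, ...).
Applying both steps to "yaxhayadbr": "yaxhaya", then "xy".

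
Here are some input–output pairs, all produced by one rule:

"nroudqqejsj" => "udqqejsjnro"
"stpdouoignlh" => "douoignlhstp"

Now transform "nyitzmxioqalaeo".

tzmxioqalaeonyi

Looking at the pairs, the operation is to move the first 3 characters to the end (rotate left by 3).
For "nyitzmxioqalaeo" the result is "tzmxioqalaeonyi".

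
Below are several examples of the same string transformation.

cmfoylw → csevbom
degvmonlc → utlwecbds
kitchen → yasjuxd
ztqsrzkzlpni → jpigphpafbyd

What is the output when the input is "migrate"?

ychwjqu

The pattern: swap each adjacent pair of characters (1↔2, 3↔4, ...), then shift every letter 10 places backward in the alphabet (wrapping around).
For "migrate", step one produces "imrgtae"; step two turns that into "ychwjqu".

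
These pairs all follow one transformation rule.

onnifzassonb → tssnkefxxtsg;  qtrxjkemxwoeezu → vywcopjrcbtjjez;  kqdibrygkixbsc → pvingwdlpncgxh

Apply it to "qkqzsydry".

vpvexdiwd

Rule — shift every letter 5 places forward in the alphabet (wrapping around).
On "qkqzsydry" that produces "vpvexdiwd".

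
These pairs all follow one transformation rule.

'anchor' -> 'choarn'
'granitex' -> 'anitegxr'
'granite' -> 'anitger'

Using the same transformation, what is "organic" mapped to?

What's happening: swap the first and last characters, then move the first 2 characters to the end (rotate left by 2).
On "organic" that produces "ganiocr".

ganiocr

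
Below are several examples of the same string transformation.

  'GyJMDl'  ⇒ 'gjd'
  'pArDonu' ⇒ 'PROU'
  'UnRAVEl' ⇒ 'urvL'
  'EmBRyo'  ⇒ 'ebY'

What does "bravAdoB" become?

BAaO

Rule — flip the case of every letter, then keep every other character starting from the first (positions 1st, 3rd, 5th, ...).
Working it through for "bravAdoB": intermediate "BRAVaDOb", final "BAaO".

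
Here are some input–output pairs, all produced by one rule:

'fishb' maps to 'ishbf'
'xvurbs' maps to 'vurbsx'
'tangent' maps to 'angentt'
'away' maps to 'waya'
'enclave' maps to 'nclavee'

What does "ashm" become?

shma

Rule — move the first character to the end.
For "ashm" the result is "shma".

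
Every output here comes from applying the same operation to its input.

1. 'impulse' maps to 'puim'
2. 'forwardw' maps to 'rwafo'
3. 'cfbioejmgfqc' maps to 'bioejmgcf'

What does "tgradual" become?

Rule — delete the last 3 characters, then move the first 2 characters to the end (rotate left by 2).
For "tgradual", step one produces "tgrad"; step two turns that into "radtg".

radtg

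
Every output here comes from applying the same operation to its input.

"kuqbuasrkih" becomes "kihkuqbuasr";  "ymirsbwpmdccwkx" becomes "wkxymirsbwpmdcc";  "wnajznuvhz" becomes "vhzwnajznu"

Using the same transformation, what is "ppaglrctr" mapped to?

ctrppaglr

The rule is to move the last 3 characters to the front (rotate right by 3).
Applying that to "ppaglrctr" gives "ctrppaglr".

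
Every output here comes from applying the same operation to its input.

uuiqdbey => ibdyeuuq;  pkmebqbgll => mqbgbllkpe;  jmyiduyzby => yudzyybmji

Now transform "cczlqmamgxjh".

zmqmaxghjccl

Looking at the pairs, the operation is to swap each adjacent pair of characters (1↔2, 3↔4, ...), then move the first 3 characters to the end (rotate left by 3).
"cczlqmamgxjh" → "cclzmqmaxghj" → "zmqmaxghjccl".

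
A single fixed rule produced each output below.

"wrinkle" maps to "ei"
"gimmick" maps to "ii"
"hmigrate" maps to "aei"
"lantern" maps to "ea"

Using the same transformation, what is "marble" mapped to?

ea

The transformation: move the first 3 characters to the end (rotate left by 3), then keep only the vowels.
Doing the same to "marble": "ea".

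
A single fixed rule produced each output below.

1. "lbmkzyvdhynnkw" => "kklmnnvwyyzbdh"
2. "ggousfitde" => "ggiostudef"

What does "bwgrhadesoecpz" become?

deeghoprswzabc

What's happening: sort the characters into alphabetical order, then move the first 3 characters to the end (rotate left by 3).
"bwgrhadesoecpz" → "deeghoprswzabc".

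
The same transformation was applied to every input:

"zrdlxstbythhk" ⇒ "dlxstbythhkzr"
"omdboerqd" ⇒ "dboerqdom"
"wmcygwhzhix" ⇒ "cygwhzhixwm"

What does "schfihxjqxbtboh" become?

hfihxjqxbtbohsc

What's happening: move the first 2 characters to the end (rotate left by 2).
For "schfihxjqxbtboh" the result is "hfihxjqxbtbohsc".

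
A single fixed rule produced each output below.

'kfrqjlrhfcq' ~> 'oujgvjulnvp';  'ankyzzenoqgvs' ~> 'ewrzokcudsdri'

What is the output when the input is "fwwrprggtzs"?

jwadaxvktkv

The transformation: shift every letter 4 places forward in the alphabet (wrapping around), then take characters alternately from the front and the back (1st, last, 2nd, 2nd-last, ...).
Applying both steps to "fwwrprggtzs": "jaavtvkkxdw", then "jwadaxvktkv".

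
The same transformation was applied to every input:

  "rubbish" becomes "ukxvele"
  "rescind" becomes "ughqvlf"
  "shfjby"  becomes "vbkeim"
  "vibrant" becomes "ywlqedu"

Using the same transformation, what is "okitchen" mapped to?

The pattern: shift every letter 3 places forward in the alphabet (wrapping around), then take characters alternately from the front and the back (1st, last, 2nd, 2nd-last, ...).
For "okitchen", step one produces "rnlwfkhq"; step two turns that into "rqnhlkwf".
(Check on "rescind": → "uhvflqg" → "ughqvlf" ✓)

rqnhlkwf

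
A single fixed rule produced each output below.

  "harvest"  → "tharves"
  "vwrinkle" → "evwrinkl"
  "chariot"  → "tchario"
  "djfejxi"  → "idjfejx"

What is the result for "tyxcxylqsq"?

qtyxcxylqs

Looking at the pairs, the operation is to move the last character to the front.
For "tyxcxylqsq" the result is "qtyxcxylqs".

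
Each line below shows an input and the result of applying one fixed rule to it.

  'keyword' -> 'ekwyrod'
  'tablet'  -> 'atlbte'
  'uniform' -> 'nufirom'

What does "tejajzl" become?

The transformation: swap each adjacent pair of characters (1↔2, 3↔4, ...).
On "tejajzl" that produces "etajzjl".

etajzjl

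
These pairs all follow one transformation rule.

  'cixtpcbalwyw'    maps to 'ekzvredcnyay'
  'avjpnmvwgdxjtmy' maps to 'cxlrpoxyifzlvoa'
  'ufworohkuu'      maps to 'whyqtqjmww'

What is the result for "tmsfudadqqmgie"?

vouhwfcfssoikg

In each case the input is transformed by: shift every letter 2 places forward in the alphabet (wrapping around).
Applying that to "tmsfudadqqmgie" gives "vouhwfcfssoikg".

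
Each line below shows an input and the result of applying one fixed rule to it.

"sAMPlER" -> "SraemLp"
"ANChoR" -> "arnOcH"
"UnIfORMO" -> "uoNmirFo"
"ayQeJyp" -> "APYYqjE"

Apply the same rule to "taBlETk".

TKAtbeL

What's happening: flip the case of every letter, then take characters alternately from the front and the back (1st, last, 2nd, 2nd-last, ...).
So "taBlETk" becomes "TKAtbeL".
(Check on "ANChoR": → "ancHOr" → "arnOcH" ✓)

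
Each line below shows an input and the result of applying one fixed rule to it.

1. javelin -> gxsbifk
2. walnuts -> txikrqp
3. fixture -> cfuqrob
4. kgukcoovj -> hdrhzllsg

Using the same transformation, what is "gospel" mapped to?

The pattern: shift every letter 3 places backward in the alphabet (wrapping around).
Applying that to "gospel" gives "dlpmbi".

dlpmbi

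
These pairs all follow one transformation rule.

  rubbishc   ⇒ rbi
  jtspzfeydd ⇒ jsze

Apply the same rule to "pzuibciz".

The rule is to keep every other character starting from the first (positions 1st, 3rd, 5th, ...), then delete the last character.
"pzuibciz" → "pub".
(Check on "jtspzfeydd": → "jszed" → "jsze" ✓)

pub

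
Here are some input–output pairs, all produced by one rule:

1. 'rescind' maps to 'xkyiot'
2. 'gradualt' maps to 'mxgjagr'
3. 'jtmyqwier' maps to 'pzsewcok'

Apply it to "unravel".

atxgbk

The rule is to shift every letter 6 places forward in the alphabet (wrapping around), then delete the last character.
On "unravel": the first step gives "atxgbkr", and the second then gives "atxgbk".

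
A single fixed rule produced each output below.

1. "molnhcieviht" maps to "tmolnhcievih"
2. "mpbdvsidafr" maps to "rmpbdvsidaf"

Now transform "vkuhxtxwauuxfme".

evkuhxtxwauuxfm

In each case the input is transformed by: move the last character to the front.
Applying that to "vkuhxtxwauuxfme" gives "evkuhxtxwauuxfm".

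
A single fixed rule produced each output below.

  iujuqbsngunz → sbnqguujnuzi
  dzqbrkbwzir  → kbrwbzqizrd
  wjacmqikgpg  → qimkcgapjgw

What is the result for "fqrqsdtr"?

Looking at the pairs, the operation is to take characters alternately from the front and the back (1st, last, 2nd, 2nd-last, ...), then reverse the string.
On "fqrqsdtr": the first step gives "frqtrdqs", and the second then gives "sqdrtqrf".

sqdrtqrf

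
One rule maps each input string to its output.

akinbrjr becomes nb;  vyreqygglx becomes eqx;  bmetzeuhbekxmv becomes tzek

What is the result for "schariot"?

Looking at the pairs, the operation is to swap each adjacent pair of characters (1↔2, 3↔4, ...), then keep one character in every 3, starting at position 3 (positions 3rd, 6th, 9th, ...).
For "schariot", step one produces "csahirto"; step two turns that into "ar".

ar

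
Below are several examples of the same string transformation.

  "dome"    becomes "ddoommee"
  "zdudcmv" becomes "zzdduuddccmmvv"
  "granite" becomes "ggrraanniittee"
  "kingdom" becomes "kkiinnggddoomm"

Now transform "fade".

Looking at the pairs, the operation is to double every character.
Applying that to "fade" gives "ffaaddee".

ffaaddee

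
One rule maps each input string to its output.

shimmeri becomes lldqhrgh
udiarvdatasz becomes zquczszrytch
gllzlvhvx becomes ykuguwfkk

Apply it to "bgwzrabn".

yqzamafv

Rule — shift every letter 1 place backward in the alphabet (wrapping around), then move the first 3 characters to the end (rotate left by 3).
Starting from "bgwzrabn": after the first operation, "afvyqzam"; after the second, "yqzamafv".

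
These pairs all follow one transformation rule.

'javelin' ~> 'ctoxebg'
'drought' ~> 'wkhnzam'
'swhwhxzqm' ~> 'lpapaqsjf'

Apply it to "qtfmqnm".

Looking at the pairs, the operation is to shift every letter 7 places backward in the alphabet (wrapping around).
For "qtfmqnm" the result is "jmyfjgf".

jmyfjgf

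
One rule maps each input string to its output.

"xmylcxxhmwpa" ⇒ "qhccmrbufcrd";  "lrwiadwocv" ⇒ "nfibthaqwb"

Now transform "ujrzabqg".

The rule is to move the first 3 characters to the end (rotate left by 3), then shift every letter 5 places forward in the alphabet (wrapping around).
Working it through for "ujrzabqg": intermediate "zabqgujr", final "efgvlzow".
(Check on "xmylcxxhmwpa": → "lcxxhmwpaxmy" → "qhccmrbufcrd" ✓)

efgvlzow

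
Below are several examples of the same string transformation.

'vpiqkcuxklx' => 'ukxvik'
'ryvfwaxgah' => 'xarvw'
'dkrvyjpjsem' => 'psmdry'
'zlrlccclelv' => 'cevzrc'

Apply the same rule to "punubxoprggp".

orgpnb

In each case the input is transformed by: keep every other character starting from the first (positions 1st, 3rd, 5th, ...), then move the first 3 characters to the end (rotate left by 3).
Working it through for "punubxoprggp": intermediate "pnborg", final "orgpnb".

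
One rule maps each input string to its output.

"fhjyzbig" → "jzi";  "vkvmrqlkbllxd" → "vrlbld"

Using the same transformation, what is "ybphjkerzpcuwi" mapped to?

What's happening: keep every other character starting from the first (positions 1st, 3rd, 5th, ...), then delete the first character.
For "ybphjkerzpcuwi", step one produces "ypjezcw"; step two turns that into "pjezcw".

pjezcw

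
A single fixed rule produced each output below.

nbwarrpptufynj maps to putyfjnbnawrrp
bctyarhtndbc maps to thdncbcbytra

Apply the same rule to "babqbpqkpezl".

kqeplzabqbpb

Each output is the input with this applied: swap each adjacent pair of characters (1↔2, 3↔4, ...), then swap the front and back halves of the string.
"babqbpqkpezl" → "abqbpbkqeplz" → "kqeplzabqbpb".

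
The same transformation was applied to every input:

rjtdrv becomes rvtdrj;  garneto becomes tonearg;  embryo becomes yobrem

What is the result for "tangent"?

ntgeant

The rule is to reverse the string, then swap each adjacent pair of characters (1↔2, 3↔4, ...).
Applying that to "tangent" gives "ntgeant".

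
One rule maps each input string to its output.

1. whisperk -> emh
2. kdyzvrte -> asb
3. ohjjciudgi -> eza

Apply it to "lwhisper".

tpo

Looking at the pairs, the operation is to keep one character in every 3, starting at position 2 (positions 2nd, 5th, 8th, ...), then shift every letter 3 places backward in the alphabet (wrapping around).
Applying both steps to "lwhisper": "wsr", then "tpo".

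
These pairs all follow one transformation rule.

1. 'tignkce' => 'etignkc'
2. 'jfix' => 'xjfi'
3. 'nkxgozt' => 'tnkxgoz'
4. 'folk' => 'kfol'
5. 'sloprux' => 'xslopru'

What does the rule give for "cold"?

Each output is the input with this applied: move the last character to the front.
Applying that to "cold" gives "dcol".

dcol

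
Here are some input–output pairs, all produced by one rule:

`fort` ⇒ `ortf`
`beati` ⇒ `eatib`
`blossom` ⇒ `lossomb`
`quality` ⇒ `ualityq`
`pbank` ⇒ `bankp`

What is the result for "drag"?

ragd

Rule — move the first character to the end.
Applying that to "drag" gives "ragd".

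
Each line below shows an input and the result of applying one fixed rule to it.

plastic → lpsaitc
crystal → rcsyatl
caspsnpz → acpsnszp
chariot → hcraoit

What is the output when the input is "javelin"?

ajeviln

The pattern: swap each adjacent pair of characters (1↔2, 3↔4, ...).
On "javelin" that produces "ajeviln".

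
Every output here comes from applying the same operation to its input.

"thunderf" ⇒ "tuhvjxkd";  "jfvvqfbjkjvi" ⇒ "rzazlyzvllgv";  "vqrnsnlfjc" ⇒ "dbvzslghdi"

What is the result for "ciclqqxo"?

In each case the input is transformed by: shift every letter 10 places backward in the alphabet (wrapping around), then swap the front and back halves of the string.
For "ciclqqxo", step one produces "sysbggne"; step two turns that into "ggnesysb".

ggnesysb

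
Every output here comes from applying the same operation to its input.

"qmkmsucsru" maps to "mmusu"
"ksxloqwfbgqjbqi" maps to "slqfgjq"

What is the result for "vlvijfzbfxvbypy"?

The rule is to keep every other character starting from the second (positions 2nd, 4th, 6th, ...).
"vlvijfzbfxvbypy" → "lifbxbp".

lifbxbp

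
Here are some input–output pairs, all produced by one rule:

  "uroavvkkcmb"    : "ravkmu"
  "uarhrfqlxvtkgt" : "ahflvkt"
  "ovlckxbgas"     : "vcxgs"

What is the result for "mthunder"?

Rule — move the first character to the end, then keep every other character starting from the first (positions 1st, 3rd, 5th, ...).
So "mthunder" becomes "tudr".

tudr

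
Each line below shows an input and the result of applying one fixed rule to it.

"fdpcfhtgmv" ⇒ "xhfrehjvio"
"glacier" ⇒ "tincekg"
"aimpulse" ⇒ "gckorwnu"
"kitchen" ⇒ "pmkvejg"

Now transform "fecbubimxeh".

The pattern: move the last character to the front, then shift every letter 2 places forward in the alphabet (wrapping around).
Doing the same to "fecbubimxeh": "jhgedwdkozg".

jhgedwdkozg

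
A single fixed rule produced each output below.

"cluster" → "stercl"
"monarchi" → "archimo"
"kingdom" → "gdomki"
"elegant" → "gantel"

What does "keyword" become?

wordke

Rule — move the first 2 characters to the end (rotate left by 2), then delete the first character.
Starting from "keyword": after the first operation, "ywordke"; after the second, "wordke".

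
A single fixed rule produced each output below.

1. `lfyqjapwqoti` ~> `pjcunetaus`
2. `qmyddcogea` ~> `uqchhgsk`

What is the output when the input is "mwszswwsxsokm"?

Each output is the input with this applied: shift every letter 4 places forward in the alphabet (wrapping around), then delete the last 2 characters.
Working it through for "mwszswwsxsokm": intermediate "qawdwaawbwsoq", final "qawdwaawbws".

qawdwaawbws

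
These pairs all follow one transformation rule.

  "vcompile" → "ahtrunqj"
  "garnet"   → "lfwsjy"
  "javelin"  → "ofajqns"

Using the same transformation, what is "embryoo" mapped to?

The rule is to shift every letter 5 places forward in the alphabet (wrapping around).
Applying that to "embryoo" gives "jrgwdtt".

jrgwdtt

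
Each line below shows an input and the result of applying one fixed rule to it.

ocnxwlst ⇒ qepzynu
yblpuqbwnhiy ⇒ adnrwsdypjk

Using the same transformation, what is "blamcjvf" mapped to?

The pattern: shift every letter 2 places forward in the alphabet (wrapping around), then delete the last character.
So "blamcjvf" becomes "dncoelx".
(Check on "ocnxwlst": → "qepzynuv" → "qepzynu" ✓)

dncoelx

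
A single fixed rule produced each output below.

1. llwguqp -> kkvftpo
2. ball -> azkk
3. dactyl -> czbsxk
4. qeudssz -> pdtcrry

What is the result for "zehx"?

ydgw

In each case the input is transformed by: shift every letter 1 place backward in the alphabet (wrapping around).
Applying that to "zehx" gives "ydgw".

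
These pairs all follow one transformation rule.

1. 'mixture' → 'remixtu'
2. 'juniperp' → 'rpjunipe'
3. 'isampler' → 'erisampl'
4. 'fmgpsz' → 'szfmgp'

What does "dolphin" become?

In each case the input is transformed by: move the last 2 characters to the front (rotate right by 2).
"dolphin" → "indolph".

indolph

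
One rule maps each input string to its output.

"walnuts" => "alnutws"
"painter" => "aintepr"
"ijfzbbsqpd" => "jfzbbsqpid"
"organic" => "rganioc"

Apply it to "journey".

ournejy

Each output is the input with this applied: swap the first and last characters, then move the first character to the end.
On "journey" that produces "ournejy".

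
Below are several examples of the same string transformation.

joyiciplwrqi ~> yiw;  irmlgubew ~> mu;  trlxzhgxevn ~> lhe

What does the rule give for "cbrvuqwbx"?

rq

Each output is the input with this applied: delete the last 2 characters, then keep one character in every 3, starting at position 3 (positions 3rd, 6th, 9th, ...).
Applying both steps to "cbrvuqwbx": "cbrvuqw", then "rq".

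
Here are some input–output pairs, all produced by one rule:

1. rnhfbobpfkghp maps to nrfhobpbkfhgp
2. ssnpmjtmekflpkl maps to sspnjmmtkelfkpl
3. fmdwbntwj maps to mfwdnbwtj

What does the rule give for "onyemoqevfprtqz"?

noeyomeqfvrpqtz

Rule — swap each adjacent pair of characters (1↔2, 3↔4, ...).
For "onyemoqevfprtqz" the result is "noeyomeqfvrpqtz".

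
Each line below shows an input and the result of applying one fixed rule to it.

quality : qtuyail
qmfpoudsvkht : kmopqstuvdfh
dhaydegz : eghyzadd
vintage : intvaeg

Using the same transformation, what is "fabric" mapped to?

Looking at the pairs, the operation is to sort the characters into alphabetical order, then move the first 3 characters to the end (rotate left by 3).
"fabric" → "abcfir" → "firabc".
(Check on "vintage": → "aegintv" → "intvaeg" ✓)

firabc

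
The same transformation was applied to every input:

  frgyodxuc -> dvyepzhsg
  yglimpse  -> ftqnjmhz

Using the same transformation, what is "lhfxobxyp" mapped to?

In each case the input is transformed by: reverse the string, then shift every letter 1 place forward in the alphabet (wrapping around).
"lhfxobxyp" → "pyxboxfhl" → "qzycpygim".
(Check on "frgyodxuc": → "cuxdoygrf" → "dvyepzhsg" ✓)

qzycpygim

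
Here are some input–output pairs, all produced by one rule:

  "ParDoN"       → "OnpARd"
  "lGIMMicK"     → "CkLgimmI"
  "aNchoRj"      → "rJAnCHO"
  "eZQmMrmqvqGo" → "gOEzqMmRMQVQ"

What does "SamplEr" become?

The pattern: move the last 2 characters to the front (rotate right by 2), then flip the case of every letter.
Doing the same to "SamplEr": "eRsAMPL".

eRsAMPL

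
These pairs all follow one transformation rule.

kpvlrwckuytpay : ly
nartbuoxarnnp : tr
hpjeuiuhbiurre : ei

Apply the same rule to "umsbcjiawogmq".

bo

In each case the input is transformed by: keep one character in every 3, starting at position 1 (positions 1st, 4th, 7th, ...), then keep every other character starting from the second (positions 2nd, 4th, 6th, ...).
"umsbcjiawogmq" → "ubioq" → "bo".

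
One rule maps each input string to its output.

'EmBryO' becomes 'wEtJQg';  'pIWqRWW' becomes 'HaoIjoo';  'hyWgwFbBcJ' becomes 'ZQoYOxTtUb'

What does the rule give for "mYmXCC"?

The transformation: shift every letter 8 places backward in the alphabet (wrapping around), then flip the case of every letter.
"mYmXCC" → "eQePUU" → "EqEpuu".

EqEpuu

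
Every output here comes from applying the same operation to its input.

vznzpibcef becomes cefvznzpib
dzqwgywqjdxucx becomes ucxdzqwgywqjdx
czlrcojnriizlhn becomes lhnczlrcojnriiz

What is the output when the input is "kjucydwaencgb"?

cgbkjucydwaen

Rule — move the last 3 characters to the front (rotate right by 3).
On "kjucydwaencgb" that produces "cgbkjucydwaen".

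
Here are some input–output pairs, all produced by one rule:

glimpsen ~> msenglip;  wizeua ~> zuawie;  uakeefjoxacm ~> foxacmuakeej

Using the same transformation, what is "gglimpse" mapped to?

ipsegglm

The rule is to swap the front and back halves of the string, then swap the first and last characters.
Starting from "gglimpse": after the first operation, "mpseggli"; after the second, "ipsegglm".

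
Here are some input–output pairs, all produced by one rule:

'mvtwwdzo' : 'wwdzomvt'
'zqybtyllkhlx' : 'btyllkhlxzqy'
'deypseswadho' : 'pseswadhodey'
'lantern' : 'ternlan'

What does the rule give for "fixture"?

In each case the input is transformed by: move the first 3 characters to the end (rotate left by 3).
"fixture" → "turefix".

turefix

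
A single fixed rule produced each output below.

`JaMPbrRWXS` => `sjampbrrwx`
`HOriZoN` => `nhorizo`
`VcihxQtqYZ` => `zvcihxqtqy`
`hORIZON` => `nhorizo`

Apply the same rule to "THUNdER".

rthunde

Looking at the pairs, the operation is to move the last character to the front, then convert every letter to lowercase.
Working it through for "THUNdER": intermediate "RTHUNdE", final "rthunde".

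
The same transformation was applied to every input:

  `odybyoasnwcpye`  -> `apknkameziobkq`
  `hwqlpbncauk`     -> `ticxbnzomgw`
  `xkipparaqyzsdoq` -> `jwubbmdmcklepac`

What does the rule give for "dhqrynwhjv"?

ptcdkzitvh

What's happening: shift every letter 12 places forward in the alphabet (wrapping around).
Doing the same to "dhqrynwhjv": "ptcdkzitvh".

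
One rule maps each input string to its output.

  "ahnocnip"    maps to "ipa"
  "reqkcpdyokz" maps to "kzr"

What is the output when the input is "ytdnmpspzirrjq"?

jqy

The rule is to move the last 2 characters to the front (rotate right by 2), then keep only the first 3 characters.
Working it through for "ytdnmpspzirrjq": intermediate "jqytdnmpspzirr", final "jqy".
(Check on "reqkcpdyokz": → "kzreqkcpdyo" → "kzr" ✓)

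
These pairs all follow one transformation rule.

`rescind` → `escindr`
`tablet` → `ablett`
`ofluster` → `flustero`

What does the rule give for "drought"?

roughtd

Rule — move the first character to the end.
"drought" → "roughtd".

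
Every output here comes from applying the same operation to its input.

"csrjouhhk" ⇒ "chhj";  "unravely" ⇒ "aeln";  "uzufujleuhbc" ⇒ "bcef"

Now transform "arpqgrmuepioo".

Each output is the input with this applied: sort the characters into alphabetical order, then keep only the first 4 characters.
For "arpqgrmuepioo" the result is "aegi".

aegi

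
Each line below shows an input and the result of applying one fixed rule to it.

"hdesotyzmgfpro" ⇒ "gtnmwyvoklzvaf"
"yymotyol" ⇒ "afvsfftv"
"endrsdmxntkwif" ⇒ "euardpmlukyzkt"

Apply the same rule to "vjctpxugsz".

Looking at the pairs, the operation is to shift every letter 7 places forward in the alphabet (wrapping around), then swap the front and back halves of the string.
Applying both steps to "vjctpxugsz": "cqjawebnzg", then "ebnzgcqjaw".
(Check on "endrsdmxntkwif": → "lukyzkteuardpm" → "euardpmlukyzkt" ✓)

ebnzgcqjaw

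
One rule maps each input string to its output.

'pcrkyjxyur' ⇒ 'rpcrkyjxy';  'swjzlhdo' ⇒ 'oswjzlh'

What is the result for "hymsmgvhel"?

lhymsmgvh

Each output is the input with this applied: move the last 2 characters to the front (rotate right by 2), then delete the first character.
"hymsmgvhel" → "elhymsmgvh" → "lhymsmgvh".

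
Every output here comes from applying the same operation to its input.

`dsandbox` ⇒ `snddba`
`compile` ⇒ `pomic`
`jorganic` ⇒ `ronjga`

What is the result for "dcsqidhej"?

The pattern: delete the last 2 characters, then sort the characters into reverse alphabetical order.
Applying both steps to "dcsqidhej": "dcsqidh", then "sqihddc".

sqihddc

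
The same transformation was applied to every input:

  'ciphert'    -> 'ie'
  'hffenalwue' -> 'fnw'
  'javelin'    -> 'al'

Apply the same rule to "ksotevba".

sea

Looking at the pairs, the operation is to keep one character in every 3, starting at position 2 (positions 2nd, 5th, 8th, ...).
On "ksotevba" that produces "sea".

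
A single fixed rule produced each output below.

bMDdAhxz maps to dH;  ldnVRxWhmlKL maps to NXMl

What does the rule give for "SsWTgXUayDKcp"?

The pattern: keep one character in every 3, starting at position 3 (positions 3rd, 6th, 9th, ...), then flip the case of every letter.
On "SsWTgXUayDKcp": the first step gives "WXyc", and the second then gives "wxYC".

wxYC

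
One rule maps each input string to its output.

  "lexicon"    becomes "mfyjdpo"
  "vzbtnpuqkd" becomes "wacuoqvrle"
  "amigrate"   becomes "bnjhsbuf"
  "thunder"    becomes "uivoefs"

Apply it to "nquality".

orvbmjuz

Looking at the pairs, the operation is to shift every letter 1 place forward in the alphabet (wrapping around).
"nquality" → "orvbmjuz".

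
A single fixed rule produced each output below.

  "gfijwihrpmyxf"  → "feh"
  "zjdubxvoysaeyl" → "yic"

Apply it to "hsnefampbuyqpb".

What's happening: shift every letter 1 place backward in the alphabet (wrapping around), then keep only the first 3 characters.
Working it through for "hsnefampbuyqpb": intermediate "grmdezloatxpoa", final "grm".

grm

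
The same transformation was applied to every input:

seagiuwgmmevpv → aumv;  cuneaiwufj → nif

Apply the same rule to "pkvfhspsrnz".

vsr

In each case the input is transformed by: keep one character in every 3, starting at position 3 (positions 3rd, 6th, 9th, ...).
On "pkvfhspsrnz" that produces "vsr".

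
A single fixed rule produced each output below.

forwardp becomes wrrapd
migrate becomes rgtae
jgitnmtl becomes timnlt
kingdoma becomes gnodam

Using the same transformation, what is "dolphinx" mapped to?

The pattern: delete the first 2 characters, then swap each adjacent pair of characters (1↔2, 3↔4, ...).
Working it through for "dolphinx": intermediate "lphinx", final "plihxn".

plihxn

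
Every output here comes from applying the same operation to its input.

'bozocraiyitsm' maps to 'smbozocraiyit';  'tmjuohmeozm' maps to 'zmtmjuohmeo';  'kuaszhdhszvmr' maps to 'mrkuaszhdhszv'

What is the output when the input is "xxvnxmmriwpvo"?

The rule is to move the last 2 characters to the front (rotate right by 2).
Applying that to "xxvnxmmriwpvo" gives "voxxvnxmmriwp".

voxxvnxmmriwp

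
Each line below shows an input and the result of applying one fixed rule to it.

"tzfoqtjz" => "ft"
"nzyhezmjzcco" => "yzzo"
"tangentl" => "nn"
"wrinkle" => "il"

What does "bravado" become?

The rule is to keep one character in every 3, starting at position 3 (positions 3rd, 6th, 9th, ...).
"bravado" → "ad".

ad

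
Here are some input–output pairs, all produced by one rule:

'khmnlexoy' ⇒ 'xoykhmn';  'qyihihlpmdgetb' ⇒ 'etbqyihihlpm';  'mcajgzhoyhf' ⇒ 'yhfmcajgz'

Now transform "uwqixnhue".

The transformation: move the last 3 characters to the front (rotate right by 3), then delete the last 2 characters.
Starting from "uwqixnhue": after the first operation, "hueuwqixn"; after the second, "hueuwqi".

hueuwqi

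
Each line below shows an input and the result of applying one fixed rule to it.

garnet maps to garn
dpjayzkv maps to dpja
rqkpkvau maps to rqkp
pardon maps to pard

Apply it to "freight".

frei

The transformation: keep only the first 4 characters.
"freight" → "frei".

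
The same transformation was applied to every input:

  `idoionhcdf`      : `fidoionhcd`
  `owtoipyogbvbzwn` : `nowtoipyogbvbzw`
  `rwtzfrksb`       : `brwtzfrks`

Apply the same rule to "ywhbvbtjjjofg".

What's happening: move the last character to the front.
Doing the same to "ywhbvbtjjjofg": "gywhbvbtjjjof".

gywhbvbtjjjof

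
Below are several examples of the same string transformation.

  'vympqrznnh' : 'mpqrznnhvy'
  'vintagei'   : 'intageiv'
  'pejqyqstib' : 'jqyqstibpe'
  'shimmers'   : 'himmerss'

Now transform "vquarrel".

Looking at the pairs, the operation is to move the last 3 characters to the front (rotate right by 3), then swap the front and back halves of the string.
Working it through for "vquarrel": intermediate "relvquar", final "quarrelv".

quarrelv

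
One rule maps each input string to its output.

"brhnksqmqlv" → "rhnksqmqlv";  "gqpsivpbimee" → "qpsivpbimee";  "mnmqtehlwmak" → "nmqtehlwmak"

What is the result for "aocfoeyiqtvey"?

Looking at the pairs, the operation is to delete the first character.
Doing the same to "aocfoeyiqtvey": "ocfoeyiqtvey".

ocfoeyiqtvey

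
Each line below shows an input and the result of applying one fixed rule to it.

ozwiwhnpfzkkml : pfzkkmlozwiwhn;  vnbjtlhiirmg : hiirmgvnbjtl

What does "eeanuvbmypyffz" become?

In each case the input is transformed by: swap the front and back halves of the string.
So "eeanuvbmypyffz" becomes "mypyffzeeanuvb".

mypyffzeeanuvb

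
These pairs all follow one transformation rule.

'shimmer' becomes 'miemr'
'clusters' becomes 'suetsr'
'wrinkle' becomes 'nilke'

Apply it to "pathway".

The rule is to swap each adjacent pair of characters (1↔2, 3↔4, ...), then delete the first 2 characters.
Starting from "pathway": after the first operation, "aphtawy"; after the second, "htawy".

htawy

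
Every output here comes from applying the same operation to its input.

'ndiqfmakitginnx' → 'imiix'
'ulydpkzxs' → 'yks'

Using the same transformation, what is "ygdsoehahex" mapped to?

deh

The transformation: keep one character in every 3, starting at position 3 (positions 3rd, 6th, 9th, ...).
For "ygdsoehahex" the result is "deh".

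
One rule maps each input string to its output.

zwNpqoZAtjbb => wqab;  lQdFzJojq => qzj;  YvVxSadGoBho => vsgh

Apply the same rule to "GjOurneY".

The pattern: keep one character in every 3, starting at position 2 (positions 2nd, 5th, 8th, ...), then convert every letter to lowercase.
Doing the same to "GjOurneY": "jry".

jry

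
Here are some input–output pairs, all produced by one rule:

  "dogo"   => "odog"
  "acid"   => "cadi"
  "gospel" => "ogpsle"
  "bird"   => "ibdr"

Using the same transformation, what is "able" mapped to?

In each case the input is transformed by: swap each adjacent pair of characters (1↔2, 3↔4, ...).
Applying that to "able" gives "bael".

bael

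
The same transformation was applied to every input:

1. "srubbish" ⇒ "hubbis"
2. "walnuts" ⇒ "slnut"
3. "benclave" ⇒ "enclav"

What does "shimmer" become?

rimme

The transformation: delete the first 2 characters, then move the last character to the front.
"shimmer" → "immer" → "rimme".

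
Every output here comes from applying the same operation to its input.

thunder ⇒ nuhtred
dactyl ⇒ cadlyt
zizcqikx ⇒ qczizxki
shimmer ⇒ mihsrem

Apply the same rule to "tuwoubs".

owutsbu

Looking at the pairs, the operation is to move the last 3 characters to the front (rotate right by 3), then reverse the string.
Starting from "tuwoubs": after the first operation, "ubstuwo"; after the second, "owutsbu".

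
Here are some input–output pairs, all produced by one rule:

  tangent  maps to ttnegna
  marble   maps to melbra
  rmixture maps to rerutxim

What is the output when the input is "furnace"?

The transformation: reverse the string, then move the last character to the front.
Starting from "furnace": after the first operation, "ecanruf"; after the second, "fecanru".

fecanru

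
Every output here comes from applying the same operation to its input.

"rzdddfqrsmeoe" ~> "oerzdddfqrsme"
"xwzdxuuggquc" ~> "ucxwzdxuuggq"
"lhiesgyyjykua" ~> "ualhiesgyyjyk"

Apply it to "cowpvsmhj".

What's happening: move the last 2 characters to the front (rotate right by 2).
"cowpvsmhj" → "hjcowpvsm".

hjcowpvsm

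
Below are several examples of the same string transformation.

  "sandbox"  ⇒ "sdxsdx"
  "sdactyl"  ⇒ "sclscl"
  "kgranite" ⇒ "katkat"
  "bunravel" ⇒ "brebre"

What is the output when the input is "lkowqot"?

lwtlwt

Rule — keep one character in every 3, starting at position 1 (positions 1st, 4th, 7th, ...), then write the whole string twice.
"lkowqot" → "lwt" → "lwtlwt".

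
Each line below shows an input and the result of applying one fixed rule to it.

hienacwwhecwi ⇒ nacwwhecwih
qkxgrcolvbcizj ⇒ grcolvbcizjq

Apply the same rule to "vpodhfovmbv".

In each case the input is transformed by: move the first character to the end, then delete the first 2 characters.
Applying both steps to "vpodhfovmbv": "podhfovmbvv", then "dhfovmbvv".

dhfovmbvv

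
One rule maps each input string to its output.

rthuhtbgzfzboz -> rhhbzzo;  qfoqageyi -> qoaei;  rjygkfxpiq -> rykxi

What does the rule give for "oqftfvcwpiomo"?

The pattern: keep every other character starting from the first (positions 1st, 3rd, 5th, ...).
For "oqftfvcwpiomo" the result is "offcpoo".

offcpoo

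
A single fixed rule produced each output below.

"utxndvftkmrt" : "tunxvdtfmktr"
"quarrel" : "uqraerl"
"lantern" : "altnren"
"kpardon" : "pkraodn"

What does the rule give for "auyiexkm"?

uaiyxemk

The rule is to swap each adjacent pair of characters (1↔2, 3↔4, ...).
Doing the same to "auyiexkm": "uaiyxemk".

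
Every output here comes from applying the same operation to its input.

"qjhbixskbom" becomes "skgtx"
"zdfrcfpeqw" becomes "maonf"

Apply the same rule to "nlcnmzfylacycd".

Each output is the input with this applied: shift every letter 9 places forward in the alphabet (wrapping around), then keep every other character starting from the second (positions 2nd, 4th, 6th, ...).
For "nlcnmzfylacycd" the result is "uwihjhm".

uwihjhm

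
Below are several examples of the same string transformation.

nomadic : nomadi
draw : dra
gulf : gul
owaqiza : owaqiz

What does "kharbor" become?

kharbo

Each output is the input with this applied: delete the last character.
"kharbor" → "kharbo".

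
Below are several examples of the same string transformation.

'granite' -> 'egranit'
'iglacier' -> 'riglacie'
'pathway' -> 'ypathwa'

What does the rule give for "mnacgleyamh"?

hmnacgleyam

Looking at the pairs, the operation is to move the last character to the front.
For "mnacgleyamh" the result is "hmnacgleyam".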